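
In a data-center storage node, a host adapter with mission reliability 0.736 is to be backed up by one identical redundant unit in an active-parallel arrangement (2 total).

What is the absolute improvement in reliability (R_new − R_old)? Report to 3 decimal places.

R_before = 0.736
R_after = 1 − (1 − 0.736)^2 = 0.930
ΔR = 0.930 − 0.736 = 0.194

0.194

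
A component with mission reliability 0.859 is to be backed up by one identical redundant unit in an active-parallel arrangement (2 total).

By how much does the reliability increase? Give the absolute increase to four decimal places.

0.1211

R_before = 0.859
R_after = 1 − (1 − 0.859)^2 = 0.9801
ΔR = 0.9801 − 0.859 = 0.1211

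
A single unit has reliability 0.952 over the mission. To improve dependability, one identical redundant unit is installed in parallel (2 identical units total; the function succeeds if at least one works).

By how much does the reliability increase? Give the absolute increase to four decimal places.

R_before = 0.952
R_after = 1 − (1 − 0.952)^2 = 0.9977
ΔR = 0.9977 − 0.952 = 0.0457

0.0457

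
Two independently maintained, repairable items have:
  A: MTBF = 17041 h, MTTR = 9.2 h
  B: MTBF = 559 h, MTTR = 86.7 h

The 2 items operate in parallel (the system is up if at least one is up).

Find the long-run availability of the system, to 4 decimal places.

A(A) = MTBF/(MTBF+MTTR) = 17041/(17041+9.2) = 0.999460
A(B) = MTBF/(MTBF+MTTR) = 559/(559+86.7) = 0.865727
Parallel availability: 1 − (1 − 0.999460)(1 − 0.865727) = 0.9999

0.9999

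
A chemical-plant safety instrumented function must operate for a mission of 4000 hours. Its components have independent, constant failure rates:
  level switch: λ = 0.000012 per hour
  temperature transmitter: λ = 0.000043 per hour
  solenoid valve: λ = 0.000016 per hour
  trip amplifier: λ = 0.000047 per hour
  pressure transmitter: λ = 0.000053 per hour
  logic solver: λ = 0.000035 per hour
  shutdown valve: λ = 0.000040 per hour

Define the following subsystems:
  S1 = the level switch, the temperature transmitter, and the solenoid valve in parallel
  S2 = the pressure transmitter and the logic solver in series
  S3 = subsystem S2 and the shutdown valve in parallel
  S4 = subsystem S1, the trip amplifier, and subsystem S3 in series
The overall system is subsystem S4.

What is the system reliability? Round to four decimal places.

R(level switch) = exp(−0.000012 × 4000) = 0.953134
R(temperature transmitter) = exp(−0.000043 × 4000) = 0.841979
R(solenoid valve) = exp(−0.000016 × 4000) = 0.938005
R(trip amplifier) = exp(−0.000047 × 4000) = 0.828615
R(pressure transmitter) = exp(−0.000053 × 4000) = 0.808965
R(logic solver) = exp(−0.000035 × 4000) = 0.869358
R(shutdown valve) = exp(−0.000040 × 4000) = 0.852144
Parallel (level switch, temperature transmitter, and solenoid valve): 1 − (1 − 0.953134)(1 − 0.841979)(1 − 0.938005) = 0.999541
Series (pressure transmitter and logic solver): 0.808965 × 0.869358 = 0.703280
Parallel ([0.703280] and shutdown valve): 1 − (1 − 0.703280)(1 − 0.852144) = 0.956128
Series ([0.999541], trip amplifier, and [0.956128]): 0.999541 × 0.828615 × 0.956128 = 0.7919

0.7919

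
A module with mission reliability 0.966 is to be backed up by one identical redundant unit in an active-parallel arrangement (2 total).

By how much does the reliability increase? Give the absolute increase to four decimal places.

0.0328

R_before = 0.966
R_after = 1 − (1 − 0.966)^2 = 0.9988
ΔR = 0.9988 − 0.966 = 0.0328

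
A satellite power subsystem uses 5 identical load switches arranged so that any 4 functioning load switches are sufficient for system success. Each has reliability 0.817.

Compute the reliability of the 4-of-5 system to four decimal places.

0.7717

R = Σ_{i=4}^{5} C(5,i) p^i (1−p)^{5−i} with p = 0.817
C(5,4)·0.817^4·0.183^1 = 0.407671
C(5,5)·0.817^5·0.183^0 = 0.364007
Sum = 0.7717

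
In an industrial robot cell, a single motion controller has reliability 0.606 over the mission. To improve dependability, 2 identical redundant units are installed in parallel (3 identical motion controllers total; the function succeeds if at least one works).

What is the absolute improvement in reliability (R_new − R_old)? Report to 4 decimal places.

R_before = 0.606
R_after = 1 − (1 − 0.606)^3 = 0.9388
ΔR = 0.9388 − 0.606 = 0.3328

0.3328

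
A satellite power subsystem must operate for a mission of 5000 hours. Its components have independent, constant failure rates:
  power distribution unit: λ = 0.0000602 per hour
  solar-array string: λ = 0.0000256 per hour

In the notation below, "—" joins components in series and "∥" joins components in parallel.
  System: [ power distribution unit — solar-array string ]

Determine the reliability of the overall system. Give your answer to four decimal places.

R(power distribution unit) = exp(−0.0000602 × 5000) = 0.740078
R(solar-array string) = exp(−0.0000256 × 5000) = 0.879853
Series (power distribution unit and solar-array string): 0.740078 × 0.879853 = 0.6512

0.6512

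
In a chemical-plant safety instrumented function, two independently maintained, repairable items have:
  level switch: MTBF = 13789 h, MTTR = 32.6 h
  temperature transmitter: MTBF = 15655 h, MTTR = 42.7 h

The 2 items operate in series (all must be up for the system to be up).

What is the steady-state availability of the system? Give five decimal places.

A(level switch) = MTBF/(MTBF+MTTR) = 13789/(13789+32.6) = 0.997641
A(temperature transmitter) = MTBF/(MTBF+MTTR) = 15655/(15655+42.7) = 0.997280
Series availability: 0.997641 × 0.997280 = 0.99493

0.99493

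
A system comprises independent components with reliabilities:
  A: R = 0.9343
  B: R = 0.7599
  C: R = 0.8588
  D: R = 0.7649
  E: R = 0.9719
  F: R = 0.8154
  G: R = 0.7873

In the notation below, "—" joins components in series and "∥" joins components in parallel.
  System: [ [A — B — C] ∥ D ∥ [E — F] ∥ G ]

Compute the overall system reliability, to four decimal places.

Series (A, B, and C): 0.934300 × 0.759900 × 0.858800 = 0.609726
Series (E and F): 0.971900 × 0.815400 = 0.792487
Parallel ([0.609726], D, [0.792487], and G): 1 − (1 − 0.609726)(1 − 0.764900)(1 − 0.792487)(1 − 0.787300) = 0.9960

0.9960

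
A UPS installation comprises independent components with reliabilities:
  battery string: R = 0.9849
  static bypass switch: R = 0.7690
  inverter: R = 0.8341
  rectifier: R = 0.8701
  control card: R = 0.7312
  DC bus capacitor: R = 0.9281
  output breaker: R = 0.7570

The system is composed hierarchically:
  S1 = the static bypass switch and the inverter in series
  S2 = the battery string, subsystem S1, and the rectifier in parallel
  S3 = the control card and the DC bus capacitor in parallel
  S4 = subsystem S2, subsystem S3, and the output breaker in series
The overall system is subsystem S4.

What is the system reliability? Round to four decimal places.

0.7418

Series (static bypass switch and inverter): 0.769000 × 0.834100 = 0.641423
Parallel (battery string, [0.641423], and rectifier): 1 − (1 − 0.984900)(1 − 0.641423)(1 − 0.870100) = 0.999297
Parallel (control card and DC bus capacitor): 1 − (1 − 0.731200)(1 − 0.928100) = 0.980673
Series ([0.999297], [0.980673], and output breaker): 0.999297 × 0.980673 × 0.757000 = 0.7418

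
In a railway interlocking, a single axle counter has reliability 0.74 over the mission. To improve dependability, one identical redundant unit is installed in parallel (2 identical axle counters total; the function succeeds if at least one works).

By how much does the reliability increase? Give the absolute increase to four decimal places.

R_before = 0.74
R_after = 1 − (1 − 0.74)^2 = 0.9324
ΔR = 0.9324 − 0.74 = 0.1924

0.1924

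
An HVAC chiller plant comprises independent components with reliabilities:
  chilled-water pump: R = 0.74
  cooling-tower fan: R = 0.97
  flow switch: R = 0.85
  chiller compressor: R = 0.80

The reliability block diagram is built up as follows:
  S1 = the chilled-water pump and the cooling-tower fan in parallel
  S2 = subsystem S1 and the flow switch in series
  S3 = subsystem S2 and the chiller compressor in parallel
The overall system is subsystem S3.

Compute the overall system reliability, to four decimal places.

Parallel (chilled-water pump and cooling-tower fan): 1 − (1 − 0.740000)(1 − 0.970000) = 0.992200
Series ([0.992200] and flow switch): 0.992200 × 0.850000 = 0.843370
Parallel ([0.843370] and chiller compressor): 1 − (1 − 0.843370)(1 − 0.800000) = 0.9687

0.9687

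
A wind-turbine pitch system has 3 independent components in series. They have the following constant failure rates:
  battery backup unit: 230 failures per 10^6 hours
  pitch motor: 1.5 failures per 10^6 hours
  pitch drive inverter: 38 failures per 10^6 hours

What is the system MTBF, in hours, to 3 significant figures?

Series of exponential components: λ_sys = Σ λ_i
λ_sys = 0.00023 + 0.0000015 + 0.000038 = 2.6950e-04 /h
MTBF = 1 / λ_sys = 3710 h

3710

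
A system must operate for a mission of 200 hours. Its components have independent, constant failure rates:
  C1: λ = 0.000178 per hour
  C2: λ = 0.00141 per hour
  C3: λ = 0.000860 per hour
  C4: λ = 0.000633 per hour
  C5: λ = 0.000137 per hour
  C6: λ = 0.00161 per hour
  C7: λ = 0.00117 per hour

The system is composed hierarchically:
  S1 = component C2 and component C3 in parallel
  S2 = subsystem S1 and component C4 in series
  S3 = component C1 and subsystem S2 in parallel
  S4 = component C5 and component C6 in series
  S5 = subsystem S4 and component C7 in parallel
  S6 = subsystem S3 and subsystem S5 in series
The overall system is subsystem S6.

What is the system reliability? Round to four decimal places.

R(C1) = exp(−0.000178 × 200) = 0.965026
R(C2) = exp(−0.00141 × 200) = 0.754274
R(C3) = exp(−0.000860 × 200) = 0.841979
R(C4) = exp(−0.000633 × 200) = 0.881086
R(C5) = exp(−0.000137 × 200) = 0.972972
R(C6) = exp(−0.00161 × 200) = 0.724698
R(C7) = exp(−0.00117 × 200) = 0.791362
Parallel (C2 and C3): 1 − (1 − 0.754274)(1 − 0.841979) = 0.961170
Series ([0.961170] and C4): 0.961170 × 0.881086 = 0.846873
Parallel (C1 and [0.846873]): 1 − (1 − 0.965026)(1 − 0.846873) = 0.994645
Series (C5 and C6): 0.972972 × 0.724698 = 0.705111
Parallel ([0.705111] and C7): 1 − (1 − 0.705111)(1 − 0.791362) = 0.938475
Series ([0.994645] and [0.938475]): 0.994645 × 0.938475 = 0.9334

0.9334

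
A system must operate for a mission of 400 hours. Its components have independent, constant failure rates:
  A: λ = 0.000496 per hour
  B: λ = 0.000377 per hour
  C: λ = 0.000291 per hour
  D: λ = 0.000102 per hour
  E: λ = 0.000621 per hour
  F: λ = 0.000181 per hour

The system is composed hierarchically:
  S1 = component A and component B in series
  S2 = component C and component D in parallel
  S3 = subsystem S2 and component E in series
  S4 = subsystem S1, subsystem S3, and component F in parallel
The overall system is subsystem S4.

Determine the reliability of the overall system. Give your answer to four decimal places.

0.9954

R(A) = exp(−0.000496 × 400) = 0.820042
R(B) = exp(−0.000377 × 400) = 0.860020
R(C) = exp(−0.000291 × 400) = 0.890119
R(D) = exp(−0.000102 × 400) = 0.960021
R(E) = exp(−0.000621 × 400) = 0.780048
R(F) = exp(−0.000181 × 400) = 0.930159
Series (A and B): 0.820042 × 0.860020 = 0.705253
Parallel (C and D): 1 − (1 − 0.890119)(1 − 0.960021) = 0.995607
Series ([0.995607] and E): 0.995607 × 0.780048 = 0.776621
Parallel ([0.705253], [0.776621], and F): 1 − (1 − 0.705253)(1 − 0.776621)(1 − 0.930159) = 0.9954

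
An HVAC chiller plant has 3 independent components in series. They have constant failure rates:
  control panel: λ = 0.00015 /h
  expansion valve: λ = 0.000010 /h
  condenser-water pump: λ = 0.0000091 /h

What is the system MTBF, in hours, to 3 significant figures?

Series of exponential components: λ_sys = Σ λ_i
λ_sys = 0.00015 + 0.000010 + 0.0000091 = 1.6910e-04 /h
MTBF = 1 / λ_sys = 5910 h

5910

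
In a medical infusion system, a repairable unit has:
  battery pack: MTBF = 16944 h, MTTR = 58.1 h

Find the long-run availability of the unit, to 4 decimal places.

0.9966

A(battery pack) = MTBF/(MTBF+MTTR) = 16944/(16944+58.1) = 0.9966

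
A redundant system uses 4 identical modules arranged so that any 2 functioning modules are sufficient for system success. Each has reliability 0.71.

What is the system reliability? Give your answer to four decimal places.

R = Σ_{i=2}^{4} C(4,i) p^i (1−p)^{4−i} with p = 0.71
C(4,2)·0.71^2·0.29^2 = 0.254369
C(4,3)·0.71^3·0.29^1 = 0.415177
C(4,4)·0.71^4·0.29^0 = 0.254117
Sum = 0.9237

0.9237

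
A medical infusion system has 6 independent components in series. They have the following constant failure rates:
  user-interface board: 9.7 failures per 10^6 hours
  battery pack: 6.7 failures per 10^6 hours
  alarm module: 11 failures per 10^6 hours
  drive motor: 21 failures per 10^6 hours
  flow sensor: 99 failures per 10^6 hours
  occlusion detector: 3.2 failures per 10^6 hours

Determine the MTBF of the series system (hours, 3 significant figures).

Series of exponential components: λ_sys = Σ λ_i
λ_sys = 0.0000097 + 0.0000067 + 0.000011 + 0.000021 + 0.000099 + 0.0000032 = 1.5060e-04 /h
MTBF = 1 / λ_sys = 6640 h

6640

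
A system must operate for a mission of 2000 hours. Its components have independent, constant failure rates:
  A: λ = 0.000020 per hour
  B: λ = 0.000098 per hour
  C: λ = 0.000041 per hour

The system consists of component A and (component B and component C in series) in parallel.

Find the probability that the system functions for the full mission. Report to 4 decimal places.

R(A) = exp(−0.000020 × 2000) = 0.960789
R(B) = exp(−0.000098 × 2000) = 0.822012
R(C) = exp(−0.000041 × 2000) = 0.921272
Series (B and C): 0.822012 × 0.921272 = 0.757297
Parallel (A and [0.757297]): 1 − (1 − 0.960789)(1 − 0.757297) = 0.9905

0.9905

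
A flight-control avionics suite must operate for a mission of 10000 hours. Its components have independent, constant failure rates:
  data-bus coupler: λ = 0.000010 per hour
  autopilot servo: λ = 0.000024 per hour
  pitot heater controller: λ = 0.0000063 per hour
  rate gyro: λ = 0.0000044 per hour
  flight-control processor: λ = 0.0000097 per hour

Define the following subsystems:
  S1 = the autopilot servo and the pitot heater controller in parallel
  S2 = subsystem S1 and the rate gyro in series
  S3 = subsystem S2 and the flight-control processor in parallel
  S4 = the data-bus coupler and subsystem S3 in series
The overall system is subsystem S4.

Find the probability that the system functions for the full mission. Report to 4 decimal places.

0.9002

R(data-bus coupler) = exp(−0.000010 × 10000) = 0.904837
R(autopilot servo) = exp(−0.000024 × 10000) = 0.786628
R(pitot heater controller) = exp(−0.0000063 × 10000) = 0.938943
R(rate gyro) = exp(−0.0000044 × 10000) = 0.956954
R(flight-control processor) = exp(−0.0000097 × 10000) = 0.907556
Parallel (autopilot servo and pitot heater controller): 1 − (1 − 0.786628)(1 − 0.938943) = 0.986972
Series ([0.986972] and rate gyro): 0.986972 × 0.956954 = 0.944487
Parallel ([0.944487] and flight-control processor): 1 − (1 − 0.944487)(1 − 0.907556) = 0.994868
Series (data-bus coupler and [0.994868]): 0.904837 × 0.994868 = 0.9002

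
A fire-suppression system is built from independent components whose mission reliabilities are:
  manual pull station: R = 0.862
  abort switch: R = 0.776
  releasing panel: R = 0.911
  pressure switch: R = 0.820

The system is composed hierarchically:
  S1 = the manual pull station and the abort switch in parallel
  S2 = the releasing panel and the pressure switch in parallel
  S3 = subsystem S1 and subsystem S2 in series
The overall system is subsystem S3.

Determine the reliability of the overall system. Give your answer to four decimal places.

Parallel (manual pull station and abort switch): 1 − (1 − 0.862000)(1 − 0.776000) = 0.969088
Parallel (releasing panel and pressure switch): 1 − (1 − 0.911000)(1 − 0.820000) = 0.983980
Series ([0.969088] and [0.983980]): 0.969088 × 0.983980 = 0.9536

0.9536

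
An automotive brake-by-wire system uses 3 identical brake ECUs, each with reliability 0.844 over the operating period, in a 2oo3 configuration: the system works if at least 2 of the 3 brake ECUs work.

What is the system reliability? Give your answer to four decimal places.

0.9346

R = Σ_{i=2}^{3} C(3,i) p^i (1−p)^{3−i} with p = 0.844
C(3,2)·0.844^2·0.156^1 = 0.333373
C(3,3)·0.844^3·0.156^0 = 0.601212
Sum = 0.9346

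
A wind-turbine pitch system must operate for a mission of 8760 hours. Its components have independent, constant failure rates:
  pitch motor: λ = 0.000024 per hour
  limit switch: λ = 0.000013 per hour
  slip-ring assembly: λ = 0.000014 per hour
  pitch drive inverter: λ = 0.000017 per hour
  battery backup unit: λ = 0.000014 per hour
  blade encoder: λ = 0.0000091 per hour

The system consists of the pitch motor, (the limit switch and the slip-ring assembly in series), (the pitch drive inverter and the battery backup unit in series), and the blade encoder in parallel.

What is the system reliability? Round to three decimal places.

R(pitch motor) = exp(−0.000024 × 8760) = 0.81039
R(limit switch) = exp(−0.000013 × 8760) = 0.89237
R(slip-ring assembly) = exp(−0.000014 × 8760) = 0.88458
R(pitch drive inverter) = exp(−0.000017 × 8760) = 0.86164
R(battery backup unit) = exp(−0.000014 × 8760) = 0.88458
R(blade encoder) = exp(−0.0000091 × 8760) = 0.92338
Series (limit switch and slip-ring assembly): 0.89237 × 0.88458 = 0.78937
Series (pitch drive inverter and battery backup unit): 0.86164 × 0.88458 = 0.76219
Parallel (pitch motor, [0.78937], [0.76219], and blade encoder): 1 − (1 − 0.81039)(1 − 0.78937)(1 − 0.76219)(1 − 0.92338) = 0.999

0.999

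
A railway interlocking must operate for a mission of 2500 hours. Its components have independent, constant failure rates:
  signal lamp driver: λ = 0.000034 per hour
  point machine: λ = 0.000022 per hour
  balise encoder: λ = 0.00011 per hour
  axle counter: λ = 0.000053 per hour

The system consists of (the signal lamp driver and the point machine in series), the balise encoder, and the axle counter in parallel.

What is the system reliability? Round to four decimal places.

R(signal lamp driver) = exp(−0.000034 × 2500) = 0.918512
R(point machine) = exp(−0.000022 × 2500) = 0.946485
R(balise encoder) = exp(−0.00011 × 2500) = 0.759572
R(axle counter) = exp(−0.000053 × 2500) = 0.875903
Series (signal lamp driver and point machine): 0.918512 × 0.946485 = 0.869358
Parallel ([0.869358], balise encoder, and axle counter): 1 − (1 − 0.869358)(1 − 0.759572)(1 − 0.875903) = 0.9961

0.9961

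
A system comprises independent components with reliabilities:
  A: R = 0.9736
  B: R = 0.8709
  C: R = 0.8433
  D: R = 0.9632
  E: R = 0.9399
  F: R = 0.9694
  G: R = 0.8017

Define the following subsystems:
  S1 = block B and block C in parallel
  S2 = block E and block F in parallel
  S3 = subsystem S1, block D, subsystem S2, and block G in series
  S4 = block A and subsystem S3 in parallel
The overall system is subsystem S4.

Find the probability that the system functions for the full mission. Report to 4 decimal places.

Parallel (B and C): 1 − (1 − 0.870900)(1 − 0.843300) = 0.979770
Parallel (E and F): 1 − (1 − 0.939900)(1 − 0.969400) = 0.998161
Series ([0.979770], D, [0.998161], and G): 0.979770 × 0.963200 × 0.998161 × 0.801700 = 0.755185
Parallel (A and [0.755185]): 1 − (1 − 0.973600)(1 − 0.755185) = 0.9935

0.9935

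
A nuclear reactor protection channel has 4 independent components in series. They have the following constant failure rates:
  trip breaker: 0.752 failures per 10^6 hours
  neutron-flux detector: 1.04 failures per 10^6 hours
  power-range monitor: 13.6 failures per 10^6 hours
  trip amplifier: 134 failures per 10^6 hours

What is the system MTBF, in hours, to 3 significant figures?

6690

Series of exponential components: λ_sys = Σ λ_i
λ_sys = 0.000000752 + 0.00000104 + 0.0000136 + 0.000134 = 1.4939e-04 /h
MTBF = 1 / λ_sys = 6690 h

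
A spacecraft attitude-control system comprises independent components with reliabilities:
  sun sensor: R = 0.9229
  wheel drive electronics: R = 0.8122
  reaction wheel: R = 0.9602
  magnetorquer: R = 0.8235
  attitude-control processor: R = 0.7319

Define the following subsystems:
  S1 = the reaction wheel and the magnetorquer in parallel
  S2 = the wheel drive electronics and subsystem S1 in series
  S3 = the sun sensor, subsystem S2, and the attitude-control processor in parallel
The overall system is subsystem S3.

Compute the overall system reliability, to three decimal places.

0.996

Parallel (reaction wheel and magnetorquer): 1 − (1 − 0.96020)(1 − 0.82350) = 0.99298
Series (wheel drive electronics and [0.99298]): 0.81220 × 0.99298 = 0.80650
Parallel (sun sensor, [0.80650], and attitude-control processor): 1 − (1 − 0.92290)(1 − 0.80650)(1 − 0.73190) = 0.996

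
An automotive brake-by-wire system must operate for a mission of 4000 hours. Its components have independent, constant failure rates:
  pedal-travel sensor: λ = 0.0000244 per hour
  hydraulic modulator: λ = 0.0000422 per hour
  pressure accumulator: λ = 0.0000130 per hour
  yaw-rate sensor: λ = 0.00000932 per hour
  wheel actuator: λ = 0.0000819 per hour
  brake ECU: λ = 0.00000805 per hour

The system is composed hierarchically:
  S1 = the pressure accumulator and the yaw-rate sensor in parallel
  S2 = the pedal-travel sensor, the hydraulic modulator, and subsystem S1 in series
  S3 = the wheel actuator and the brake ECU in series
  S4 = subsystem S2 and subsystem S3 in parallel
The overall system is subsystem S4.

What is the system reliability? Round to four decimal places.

0.9289

R(pedal-travel sensor) = exp(−0.0000244 × 4000) = 0.907012
R(hydraulic modulator) = exp(−0.0000422 × 4000) = 0.844678
R(pressure accumulator) = exp(−0.0000130 × 4000) = 0.949329
R(yaw-rate sensor) = exp(−0.00000932 × 4000) = 0.963406
R(wheel actuator) = exp(−0.0000819 × 4000) = 0.720651
R(brake ECU) = exp(−0.00000805 × 4000) = 0.968313
Parallel (pressure accumulator and yaw-rate sensor): 1 − (1 − 0.949329)(1 − 0.963406) = 0.998146
Series (pedal-travel sensor, hydraulic modulator, and [0.998146]): 0.907012 × 0.844678 × 0.998146 = 0.764713
Series (wheel actuator and brake ECU): 0.720651 × 0.968313 = 0.697816
Parallel ([0.764713] and [0.697816]): 1 − (1 − 0.764713)(1 − 0.697816) = 0.9289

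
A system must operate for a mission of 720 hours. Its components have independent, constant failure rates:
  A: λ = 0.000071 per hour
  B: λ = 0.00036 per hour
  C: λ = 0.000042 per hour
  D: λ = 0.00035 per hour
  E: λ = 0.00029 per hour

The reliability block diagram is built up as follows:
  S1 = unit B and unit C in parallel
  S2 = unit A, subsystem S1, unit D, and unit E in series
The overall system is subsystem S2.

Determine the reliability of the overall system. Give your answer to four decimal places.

0.5953

R(A) = exp(−0.000071 × 720) = 0.950165
R(B) = exp(−0.00036 × 720) = 0.771669
R(C) = exp(−0.000042 × 720) = 0.970213
R(D) = exp(−0.00035 × 720) = 0.777245
R(E) = exp(−0.00029 × 720) = 0.811558
Parallel (B and C): 1 − (1 − 0.771669)(1 − 0.970213) = 0.993199
Series (A, [0.993199], D, and E): 0.950165 × 0.993199 × 0.777245 × 0.811558 = 0.5953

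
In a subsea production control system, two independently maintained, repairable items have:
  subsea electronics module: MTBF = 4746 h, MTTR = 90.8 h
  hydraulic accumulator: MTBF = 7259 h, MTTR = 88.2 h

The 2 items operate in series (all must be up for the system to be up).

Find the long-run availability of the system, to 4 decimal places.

0.9694

A(subsea electronics module) = MTBF/(MTBF+MTTR) = 4746/(4746+90.8) = 0.981227
A(hydraulic accumulator) = MTBF/(MTBF+MTTR) = 7259/(7259+88.2) = 0.987995
Series availability: 0.981227 × 0.987995 = 0.9694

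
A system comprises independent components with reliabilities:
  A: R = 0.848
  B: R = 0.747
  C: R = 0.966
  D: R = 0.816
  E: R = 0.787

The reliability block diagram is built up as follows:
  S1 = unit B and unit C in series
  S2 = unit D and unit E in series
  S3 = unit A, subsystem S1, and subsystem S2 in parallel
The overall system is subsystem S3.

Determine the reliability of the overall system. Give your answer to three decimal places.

Series (B and C): 0.74700 × 0.96600 = 0.72160
Series (D and E): 0.81600 × 0.78700 = 0.64219
Parallel (A, [0.72160], and [0.64219]): 1 − (1 − 0.84800)(1 − 0.72160)(1 − 0.64219) = 0.985

0.985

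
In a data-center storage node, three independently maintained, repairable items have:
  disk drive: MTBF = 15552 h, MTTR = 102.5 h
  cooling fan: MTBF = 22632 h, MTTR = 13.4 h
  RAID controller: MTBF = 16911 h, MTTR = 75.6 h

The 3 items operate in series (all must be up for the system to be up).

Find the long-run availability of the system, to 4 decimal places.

0.9884

A(disk drive) = MTBF/(MTBF+MTTR) = 15552/(15552+102.5) = 0.993452
A(cooling fan) = MTBF/(MTBF+MTTR) = 22632/(22632+13.4) = 0.999408
A(RAID controller) = MTBF/(MTBF+MTTR) = 16911/(16911+75.6) = 0.995549
Series availability: 0.993452 × 0.999408 × 0.995549 = 0.9884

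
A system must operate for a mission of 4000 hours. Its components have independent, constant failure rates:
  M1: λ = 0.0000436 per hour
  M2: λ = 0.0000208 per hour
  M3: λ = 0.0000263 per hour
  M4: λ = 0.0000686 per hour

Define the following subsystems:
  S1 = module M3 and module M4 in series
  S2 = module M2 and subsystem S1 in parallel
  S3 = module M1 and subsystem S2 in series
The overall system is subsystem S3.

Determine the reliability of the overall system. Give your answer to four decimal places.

R(M1) = exp(−0.0000436 × 4000) = 0.839961
R(M2) = exp(−0.0000208 × 4000) = 0.920167
R(M3) = exp(−0.0000263 × 4000) = 0.900144
R(M4) = exp(−0.0000686 × 4000) = 0.760028
Series (M3 and M4): 0.900144 × 0.760028 = 0.684135
Parallel (M2 and [0.684135]): 1 − (1 − 0.920167)(1 − 0.684135) = 0.974784
Series (M1 and [0.974784]): 0.839961 × 0.974784 = 0.8188

0.8188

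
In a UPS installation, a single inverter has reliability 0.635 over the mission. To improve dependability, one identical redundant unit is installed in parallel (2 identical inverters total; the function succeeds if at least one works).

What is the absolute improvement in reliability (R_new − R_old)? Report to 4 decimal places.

R_before = 0.635
R_after = 1 − (1 − 0.635)^2 = 0.8668
ΔR = 0.8668 − 0.635 = 0.2318

0.2318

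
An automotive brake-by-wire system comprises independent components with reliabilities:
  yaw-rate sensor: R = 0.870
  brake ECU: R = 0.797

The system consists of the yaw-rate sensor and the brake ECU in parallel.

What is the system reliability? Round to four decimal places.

0.9736

Parallel (yaw-rate sensor and brake ECU): 1 − (1 − 0.870000)(1 − 0.797000) = 0.9736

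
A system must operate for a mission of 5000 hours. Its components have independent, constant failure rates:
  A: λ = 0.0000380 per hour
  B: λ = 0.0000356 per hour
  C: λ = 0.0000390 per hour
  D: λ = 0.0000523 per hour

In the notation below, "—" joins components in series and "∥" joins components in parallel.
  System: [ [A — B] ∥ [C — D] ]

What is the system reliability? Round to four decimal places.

R(A) = exp(−0.0000380 × 5000) = 0.826959
R(B) = exp(−0.0000356 × 5000) = 0.836942
R(C) = exp(−0.0000390 × 5000) = 0.822835
R(D) = exp(−0.0000523 × 5000) = 0.769896
Series (A and B): 0.826959 × 0.836942 = 0.692117
Series (C and D): 0.822835 × 0.769896 = 0.633497
Parallel ([0.692117] and [0.633497]): 1 − (1 − 0.692117)(1 − 0.633497) = 0.8872

0.8872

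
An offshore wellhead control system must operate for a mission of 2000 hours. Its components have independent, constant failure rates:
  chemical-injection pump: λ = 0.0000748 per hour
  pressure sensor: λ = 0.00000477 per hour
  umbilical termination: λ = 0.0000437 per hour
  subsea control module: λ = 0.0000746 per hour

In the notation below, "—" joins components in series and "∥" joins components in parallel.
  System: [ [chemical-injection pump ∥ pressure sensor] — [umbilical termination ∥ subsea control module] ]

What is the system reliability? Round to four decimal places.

R(chemical-injection pump) = exp(−0.0000748 × 2000) = 0.861052
R(pressure sensor) = exp(−0.00000477 × 2000) = 0.990505
R(umbilical termination) = exp(−0.0000437 × 2000) = 0.916310
R(subsea control module) = exp(−0.0000746 × 2000) = 0.861397
Parallel (chemical-injection pump and pressure sensor): 1 − (1 − 0.861052)(1 − 0.990505) = 0.998681
Parallel (umbilical termination and subsea control module): 1 − (1 − 0.916310)(1 − 0.861397) = 0.988400
Series ([0.998681] and [0.988400]): 0.998681 × 0.988400 = 0.9871

0.9871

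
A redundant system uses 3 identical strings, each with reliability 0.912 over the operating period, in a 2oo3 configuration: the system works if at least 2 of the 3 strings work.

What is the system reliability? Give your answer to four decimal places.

R = Σ_{i=2}^{3} C(3,i) p^i (1−p)^{3−i} with p = 0.912
C(3,2)·0.912^2·0.088^1 = 0.219580
C(3,3)·0.912^3·0.088^0 = 0.758551
Sum = 0.9781

0.9781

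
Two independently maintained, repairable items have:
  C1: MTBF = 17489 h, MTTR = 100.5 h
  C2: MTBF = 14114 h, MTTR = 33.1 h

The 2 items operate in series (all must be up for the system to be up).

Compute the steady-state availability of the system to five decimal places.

A(C1) = MTBF/(MTBF+MTTR) = 17489/(17489+100.5) = 0.994286
A(C2) = MTBF/(MTBF+MTTR) = 14114/(14114+33.1) = 0.997660
Series availability: 0.994286 × 0.997660 = 0.99196

0.99196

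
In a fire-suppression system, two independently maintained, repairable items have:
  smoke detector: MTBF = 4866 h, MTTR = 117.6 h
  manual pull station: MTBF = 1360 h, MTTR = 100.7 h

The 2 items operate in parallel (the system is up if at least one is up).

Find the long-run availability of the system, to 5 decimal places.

A(smoke detector) = MTBF/(MTBF+MTTR) = 4866/(4866+117.6) = 0.976403
A(manual pull station) = MTBF/(MTBF+MTTR) = 1360/(1360+100.7) = 0.931060
Parallel availability: 1 − (1 − 0.976403)(1 − 0.931060) = 0.99837

0.99837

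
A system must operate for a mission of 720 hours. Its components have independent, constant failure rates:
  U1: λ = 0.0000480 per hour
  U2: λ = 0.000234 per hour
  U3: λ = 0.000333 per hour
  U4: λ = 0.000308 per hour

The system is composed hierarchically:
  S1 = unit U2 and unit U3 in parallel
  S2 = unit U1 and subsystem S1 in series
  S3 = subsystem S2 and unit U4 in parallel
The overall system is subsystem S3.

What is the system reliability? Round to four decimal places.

0.9869

R(U1) = exp(−0.0000480 × 720) = 0.966030
R(U2) = exp(−0.000234 × 720) = 0.844948
R(U3) = exp(−0.000333 × 720) = 0.786817
R(U4) = exp(−0.000308 × 720) = 0.801108
Parallel (U2 and U3): 1 − (1 − 0.844948)(1 − 0.786817) = 0.966946
Series (U1 and [0.966946]): 0.966030 × 0.966946 = 0.934099
Parallel ([0.934099] and U4): 1 − (1 − 0.934099)(1 − 0.801108) = 0.9869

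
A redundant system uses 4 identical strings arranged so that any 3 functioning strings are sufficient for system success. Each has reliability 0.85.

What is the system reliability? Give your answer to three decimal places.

0.890

R = Σ_{i=3}^{4} C(4,i) p^i (1−p)^{4−i} with p = 0.85
C(4,3)·0.85^3·0.15^1 = 0.36848
C(4,4)·0.85^4·0.15^0 = 0.52201
Sum = 0.890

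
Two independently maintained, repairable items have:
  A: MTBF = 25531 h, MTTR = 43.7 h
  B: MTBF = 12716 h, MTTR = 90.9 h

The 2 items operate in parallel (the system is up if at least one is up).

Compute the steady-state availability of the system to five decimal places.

0.99999

A(A) = MTBF/(MTBF+MTTR) = 25531/(25531+43.7) = 0.998291
A(B) = MTBF/(MTBF+MTTR) = 12716/(12716+90.9) = 0.992902
Parallel availability: 1 − (1 − 0.998291)(1 − 0.992902) = 0.99999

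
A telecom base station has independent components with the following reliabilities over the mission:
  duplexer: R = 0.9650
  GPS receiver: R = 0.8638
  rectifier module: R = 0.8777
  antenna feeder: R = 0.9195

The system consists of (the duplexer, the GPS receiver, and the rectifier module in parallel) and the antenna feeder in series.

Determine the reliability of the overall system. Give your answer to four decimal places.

0.9190

Parallel (duplexer, GPS receiver, and rectifier module): 1 − (1 − 0.965000)(1 − 0.863800)(1 − 0.877700) = 0.999417
Series ([0.999417] and antenna feeder): 0.999417 × 0.919500 = 0.9190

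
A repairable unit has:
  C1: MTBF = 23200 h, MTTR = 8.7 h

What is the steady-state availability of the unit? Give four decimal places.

0.9996

A(C1) = MTBF/(MTBF+MTTR) = 23200/(23200+8.7) = 0.9996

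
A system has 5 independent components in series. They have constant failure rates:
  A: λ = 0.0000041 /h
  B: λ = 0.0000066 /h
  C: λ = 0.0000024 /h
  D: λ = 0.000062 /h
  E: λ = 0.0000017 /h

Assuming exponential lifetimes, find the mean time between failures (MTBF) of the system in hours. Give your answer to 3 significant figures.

Series of exponential components: λ_sys = Σ λ_i
λ_sys = 0.0000041 + 0.0000066 + 0.0000024 + 0.000062 + 0.0000017 = 7.6800e-05 /h
MTBF = 1 / λ_sys = 13000 h

13000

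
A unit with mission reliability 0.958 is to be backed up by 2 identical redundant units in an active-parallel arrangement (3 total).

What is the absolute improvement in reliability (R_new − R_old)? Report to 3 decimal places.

0.042

R_before = 0.958
R_after = 1 − (1 − 0.958)^3 = 1.000
ΔR = 1.000 − 0.958 = 0.042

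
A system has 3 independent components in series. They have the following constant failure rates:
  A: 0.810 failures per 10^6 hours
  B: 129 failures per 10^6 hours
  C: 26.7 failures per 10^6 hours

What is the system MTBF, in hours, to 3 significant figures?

6390

Series of exponential components: λ_sys = Σ λ_i
λ_sys = 0.000000810 + 0.000129 + 0.0000267 = 1.5651e-04 /h
MTBF = 1 / λ_sys = 6390 h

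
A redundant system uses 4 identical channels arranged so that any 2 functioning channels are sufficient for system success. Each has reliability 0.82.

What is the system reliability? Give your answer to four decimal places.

R = Σ_{i=2}^{4} C(4,i) p^i (1−p)^{4−i} with p = 0.82
C(4,2)·0.82^2·0.18^2 = 0.130715
C(4,3)·0.82^3·0.18^1 = 0.396985
C(4,4)·0.82^4·0.18^0 = 0.452122
Sum = 0.9798

0.9798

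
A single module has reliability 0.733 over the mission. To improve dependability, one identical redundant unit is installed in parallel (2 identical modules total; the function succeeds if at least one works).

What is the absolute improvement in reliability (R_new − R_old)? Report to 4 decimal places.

0.1957

R_before = 0.733
R_after = 1 − (1 − 0.733)^2 = 0.9287
ΔR = 0.9287 − 0.733 = 0.1957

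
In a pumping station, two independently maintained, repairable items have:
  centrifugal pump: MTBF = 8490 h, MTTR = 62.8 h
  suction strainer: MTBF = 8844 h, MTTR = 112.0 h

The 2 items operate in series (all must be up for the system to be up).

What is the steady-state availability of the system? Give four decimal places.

A(centrifugal pump) = MTBF/(MTBF+MTTR) = 8490/(8490+62.8) = 0.992657
A(suction strainer) = MTBF/(MTBF+MTTR) = 8844/(8844+112.0) = 0.987494
Series availability: 0.992657 × 0.987494 = 0.9802

0.9802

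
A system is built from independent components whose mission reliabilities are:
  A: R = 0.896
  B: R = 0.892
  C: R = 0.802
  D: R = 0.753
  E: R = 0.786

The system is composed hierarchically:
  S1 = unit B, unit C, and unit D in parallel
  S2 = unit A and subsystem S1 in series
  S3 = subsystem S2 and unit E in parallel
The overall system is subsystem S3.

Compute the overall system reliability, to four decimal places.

0.9767

Parallel (B, C, and D): 1 − (1 − 0.892000)(1 − 0.802000)(1 − 0.753000) = 0.994718
Series (A and [0.994718]): 0.896000 × 0.994718 = 0.891267
Parallel ([0.891267] and E): 1 − (1 − 0.891267)(1 − 0.786000) = 0.9767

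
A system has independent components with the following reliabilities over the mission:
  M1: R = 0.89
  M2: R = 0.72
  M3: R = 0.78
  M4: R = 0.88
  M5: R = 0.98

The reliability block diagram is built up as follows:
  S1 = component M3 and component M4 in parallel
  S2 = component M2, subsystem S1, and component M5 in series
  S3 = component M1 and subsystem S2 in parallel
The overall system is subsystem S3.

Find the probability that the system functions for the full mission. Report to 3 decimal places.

Parallel (M3 and M4): 1 − (1 − 0.78000)(1 − 0.88000) = 0.97360
Series (M2, [0.97360], and M5): 0.72000 × 0.97360 × 0.98000 = 0.68697
Parallel (M1 and [0.68697]): 1 − (1 − 0.89000)(1 − 0.68697) = 0.966

0.966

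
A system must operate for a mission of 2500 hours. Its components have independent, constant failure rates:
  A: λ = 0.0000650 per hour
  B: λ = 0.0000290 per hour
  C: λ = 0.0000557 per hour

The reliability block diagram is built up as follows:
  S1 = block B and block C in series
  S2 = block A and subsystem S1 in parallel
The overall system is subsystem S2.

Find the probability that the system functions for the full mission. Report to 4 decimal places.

R(A) = exp(−0.0000650 × 2500) = 0.850016
R(B) = exp(−0.0000290 × 2500) = 0.930066
R(C) = exp(−0.0000557 × 2500) = 0.870010
Series (B and C): 0.930066 × 0.870010 = 0.809167
Parallel (A and [0.809167]): 1 − (1 − 0.850016)(1 − 0.809167) = 0.9714

0.9714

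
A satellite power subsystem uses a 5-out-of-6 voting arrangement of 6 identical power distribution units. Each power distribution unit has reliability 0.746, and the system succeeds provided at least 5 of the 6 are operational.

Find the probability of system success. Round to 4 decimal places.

R = Σ_{i=5}^{6} C(6,i) p^i (1−p)^{6−i} with p = 0.746
C(6,5)·0.746^5·0.254^1 = 0.352111
C(6,6)·0.746^6·0.254^0 = 0.172359
Sum = 0.5245

0.5245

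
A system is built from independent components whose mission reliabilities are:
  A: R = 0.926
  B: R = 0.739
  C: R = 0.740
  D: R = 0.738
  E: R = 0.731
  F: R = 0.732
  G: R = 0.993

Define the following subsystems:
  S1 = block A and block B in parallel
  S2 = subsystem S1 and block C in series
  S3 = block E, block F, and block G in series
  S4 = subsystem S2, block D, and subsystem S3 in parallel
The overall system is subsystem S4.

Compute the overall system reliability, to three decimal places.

Parallel (A and B): 1 − (1 − 0.92600)(1 − 0.73900) = 0.98069
Series ([0.98069] and C): 0.98069 × 0.74000 = 0.72571
Series (E, F, and G): 0.73100 × 0.73200 × 0.99300 = 0.53135
Parallel ([0.72571], D, and [0.53135]): 1 − (1 − 0.72571)(1 − 0.73800)(1 − 0.53135) = 0.966

0.966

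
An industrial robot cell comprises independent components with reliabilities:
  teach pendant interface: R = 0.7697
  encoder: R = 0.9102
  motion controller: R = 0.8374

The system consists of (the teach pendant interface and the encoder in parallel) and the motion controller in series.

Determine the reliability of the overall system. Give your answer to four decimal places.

Parallel (teach pendant interface and encoder): 1 − (1 − 0.769700)(1 − 0.910200) = 0.979319
Series ([0.979319] and motion controller): 0.979319 × 0.837400 = 0.8201

0.8201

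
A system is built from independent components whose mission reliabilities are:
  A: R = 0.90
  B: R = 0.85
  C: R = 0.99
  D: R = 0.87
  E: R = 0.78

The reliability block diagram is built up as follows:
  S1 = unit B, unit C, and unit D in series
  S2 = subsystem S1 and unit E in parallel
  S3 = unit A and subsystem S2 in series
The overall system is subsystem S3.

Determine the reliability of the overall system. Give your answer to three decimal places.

Series (B, C, and D): 0.85000 × 0.99000 × 0.87000 = 0.73211
Parallel ([0.73211] and E): 1 − (1 − 0.73211)(1 − 0.78000) = 0.94106
Series (A and [0.94106]): 0.90000 × 0.94106 = 0.847

0.847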